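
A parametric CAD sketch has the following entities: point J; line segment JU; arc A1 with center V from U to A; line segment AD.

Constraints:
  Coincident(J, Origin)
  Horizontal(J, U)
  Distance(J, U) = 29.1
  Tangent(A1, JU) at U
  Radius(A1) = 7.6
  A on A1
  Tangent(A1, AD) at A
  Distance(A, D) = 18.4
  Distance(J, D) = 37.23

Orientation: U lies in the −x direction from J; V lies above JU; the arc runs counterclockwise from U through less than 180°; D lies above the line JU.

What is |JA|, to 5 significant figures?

23.522

J is at the origin; J and U share the same y with |JU| = 29.1 and U on the −x side, so U = (-29.100, 0.0000). Since A1 is tangent to JU there, VU ⟂ JU, so V = U + (0, 7.6) = (-29.100, 7.6000). Since VA ⟂ AD (tangency), |VD| = √(7.6² + 18.4²) = 19.908 regardless of where A sits on A1. So D lies on both circle(J, 37.23) and circle(V, 19.908); the above-JU intersection is D = (-25.452, 27.171). A is the foot of the tangent from D: A = (-21.663, 9.1652).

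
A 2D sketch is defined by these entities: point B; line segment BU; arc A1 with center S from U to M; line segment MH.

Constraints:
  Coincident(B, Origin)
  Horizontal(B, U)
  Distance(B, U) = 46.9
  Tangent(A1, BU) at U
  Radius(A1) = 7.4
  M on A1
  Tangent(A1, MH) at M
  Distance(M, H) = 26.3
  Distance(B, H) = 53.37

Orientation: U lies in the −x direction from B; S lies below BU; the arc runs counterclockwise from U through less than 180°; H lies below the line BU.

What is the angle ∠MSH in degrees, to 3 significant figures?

74.3°

B is at the origin; BU is horizontal with |BU| = 46.9 and U on the −x side, so U = (-46.9, 0.00). Since A1 is tangent to BU there, SU ⟂ BU, so S = U + (0, -7.4) = (-46.9, -7.40). Since SM ⟂ MH (tangency), |SH| = √(7.4² + 26.3²) = 27.3 regardless of where M sits on A1. So H lies on both circle(B, 53.37) and circle(S, 27.3); the below-BU intersection is H = (-41.1, -34.1). M is the foot of the tangent from H: M = (-53.4, -10.9).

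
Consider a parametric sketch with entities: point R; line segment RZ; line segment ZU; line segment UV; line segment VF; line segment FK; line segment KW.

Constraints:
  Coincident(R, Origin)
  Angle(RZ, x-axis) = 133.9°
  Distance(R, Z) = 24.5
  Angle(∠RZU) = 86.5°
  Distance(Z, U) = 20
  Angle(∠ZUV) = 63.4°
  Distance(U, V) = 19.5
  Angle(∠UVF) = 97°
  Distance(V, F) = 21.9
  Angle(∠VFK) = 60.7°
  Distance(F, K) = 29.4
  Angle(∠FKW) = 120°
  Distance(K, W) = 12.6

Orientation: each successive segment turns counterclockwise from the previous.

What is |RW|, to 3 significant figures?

37.6

R is at the origin; RZ runs at 133.9° with length 24.5, so Z = (-17.0, 17.7). ∠RZU = 86.5° gives ZU at -133° from the x-axis; with |ZU| = 20.0, U = (-30.5, 2.93). ∠ZUV = 63.4° gives UV at -16.0° from the x-axis; with |UV| = 19.5, V = (-11.8, -2.44). ∠UVF = 97.0° gives VF at 67.0° from the x-axis; with |VF| = 21.9, F = (-3.22, 17.7). ∠VFK = 60.7° gives FK at -174° from the x-axis; with |FK| = 29.4, K = (-32.4, 14.5). ∠FKW = 120.0° gives KW at -114° from the x-axis; with |KW| = 12.6, W = (-37.5, 2.95). Then |RW| = |W − R| = 37.6.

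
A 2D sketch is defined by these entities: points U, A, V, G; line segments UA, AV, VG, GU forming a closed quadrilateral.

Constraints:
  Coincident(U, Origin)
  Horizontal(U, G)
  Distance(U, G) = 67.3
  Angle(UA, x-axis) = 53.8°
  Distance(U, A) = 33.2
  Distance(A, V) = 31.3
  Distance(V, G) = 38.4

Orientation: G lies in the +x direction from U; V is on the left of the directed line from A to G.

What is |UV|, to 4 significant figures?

60.62

Checks: |AV| = 31.30 ✓; |VG| = 38.40 ✓.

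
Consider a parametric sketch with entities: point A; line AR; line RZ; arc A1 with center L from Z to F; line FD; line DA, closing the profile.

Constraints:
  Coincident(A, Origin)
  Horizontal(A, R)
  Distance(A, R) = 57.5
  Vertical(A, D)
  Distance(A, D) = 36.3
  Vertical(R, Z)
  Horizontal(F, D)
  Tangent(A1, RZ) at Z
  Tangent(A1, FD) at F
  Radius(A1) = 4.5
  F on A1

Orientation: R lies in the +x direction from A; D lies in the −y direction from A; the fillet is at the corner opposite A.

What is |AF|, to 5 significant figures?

64.239

The virtual corner opposite A is at (57.500, -36.300). Since A1 is tangent to RZ there, LZ ⟂ RZ and since A1 is tangent to FD there, LF ⟂ FD, with radius 4.5, so the center L sits 4.5 in from both sides at L = (53.000, -31.800). That places the tangent points at Z = (57.500, -31.800) on RZ and F = (53.000, -36.300) on FD. Then |AF| = |F − A| = 64.239.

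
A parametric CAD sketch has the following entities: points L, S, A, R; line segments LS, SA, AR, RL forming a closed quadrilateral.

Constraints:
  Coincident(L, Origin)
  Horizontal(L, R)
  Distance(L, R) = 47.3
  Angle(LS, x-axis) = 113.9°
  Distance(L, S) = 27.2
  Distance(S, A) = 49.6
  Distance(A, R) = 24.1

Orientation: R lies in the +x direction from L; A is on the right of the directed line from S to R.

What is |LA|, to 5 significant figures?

26.665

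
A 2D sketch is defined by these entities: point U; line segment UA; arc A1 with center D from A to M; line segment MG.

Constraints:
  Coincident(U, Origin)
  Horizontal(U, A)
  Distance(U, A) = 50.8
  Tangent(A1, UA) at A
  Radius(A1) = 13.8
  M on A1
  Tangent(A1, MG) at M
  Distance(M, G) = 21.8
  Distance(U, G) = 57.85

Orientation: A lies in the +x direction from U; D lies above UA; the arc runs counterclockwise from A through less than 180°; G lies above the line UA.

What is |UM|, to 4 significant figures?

64.52

Checks: |DM| = 13.80 ✓; ∠(DM, MG) = 90.00° ✓; |MG| = 21.80 ✓; |UG| = 57.85 ✓.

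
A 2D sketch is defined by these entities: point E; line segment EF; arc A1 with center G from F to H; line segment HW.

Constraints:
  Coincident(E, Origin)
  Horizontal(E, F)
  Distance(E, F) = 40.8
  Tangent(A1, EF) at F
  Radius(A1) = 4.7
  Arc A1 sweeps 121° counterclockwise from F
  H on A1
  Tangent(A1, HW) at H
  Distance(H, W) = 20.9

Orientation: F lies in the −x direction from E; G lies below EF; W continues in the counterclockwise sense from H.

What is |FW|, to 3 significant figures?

25.9

E is at the origin; E and F share the same y with |EF| = 40.8 and F on the −x side, so F = (-40.8, 0.00). The tangent condition forces GF to be normal to EF, so G = F + (0, -4.7) = (-40.8, -4.70). On A1, F sits at bearing 90° from G; a 121° counterclockwise sweep puts H at bearing 211°, so H = G + 4.7·(cos 211°, sin 211°) = (-44.8, -7.12). Since A1 is tangent to HW there, GH ⟂ HW, so HW runs along (−sin 211°, cos 211°); with |HW| = 20.9, W = (-34.1, -25.0). Then |FW| = |W − F| = 25.9.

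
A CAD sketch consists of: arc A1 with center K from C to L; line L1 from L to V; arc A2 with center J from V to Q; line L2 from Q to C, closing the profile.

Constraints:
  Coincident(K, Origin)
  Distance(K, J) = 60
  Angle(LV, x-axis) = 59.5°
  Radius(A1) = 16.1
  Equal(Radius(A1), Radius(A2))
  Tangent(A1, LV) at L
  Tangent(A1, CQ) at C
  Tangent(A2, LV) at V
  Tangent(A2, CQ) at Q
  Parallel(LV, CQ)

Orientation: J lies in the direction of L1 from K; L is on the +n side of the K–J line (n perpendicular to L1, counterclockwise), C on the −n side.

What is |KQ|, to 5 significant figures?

62.123

The slot axis is L1's direction at 59.5°, so u = (cos 59.5°, sin 59.5°) = (0.50754, 0.86163) and n = (−sin 59.5°, cos 59.5°) = (-0.86163, 0.50754). K is at the origin and J lies 60.0 along u from K, so J = 60.0·u = (30.452, 51.698). Tangency of A1 to both parallel lines with radius 16.1 puts L and C at K ± 16.1·n: L = (-13.872, 8.1714), C = (13.872, -8.1714). Equal radii place V and Q the same way about J: V = J + 16.1·n = (16.580, 59.869), Q = J − 16.1·n = (44.325, 43.526). Then |KQ| = |Q − K| = 62.123.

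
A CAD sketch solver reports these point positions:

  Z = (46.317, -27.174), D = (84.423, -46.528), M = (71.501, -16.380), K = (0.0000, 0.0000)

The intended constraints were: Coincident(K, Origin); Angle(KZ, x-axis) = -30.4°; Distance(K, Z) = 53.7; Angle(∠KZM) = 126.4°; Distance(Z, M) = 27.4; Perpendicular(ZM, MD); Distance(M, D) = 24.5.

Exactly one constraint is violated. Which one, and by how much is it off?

Distance(M, D) = 24.5 — off by 8.30.

K = (0.00, 0.00) ✓; KZ at -30.40° ✓; |KZ| = 53.70 ✓; ∠KZM = 126.4° ✓; |ZM| = 27.40 ✓; ∠(ZM, MD) = 90.00° ✓; |MD| = 32.80 ✗.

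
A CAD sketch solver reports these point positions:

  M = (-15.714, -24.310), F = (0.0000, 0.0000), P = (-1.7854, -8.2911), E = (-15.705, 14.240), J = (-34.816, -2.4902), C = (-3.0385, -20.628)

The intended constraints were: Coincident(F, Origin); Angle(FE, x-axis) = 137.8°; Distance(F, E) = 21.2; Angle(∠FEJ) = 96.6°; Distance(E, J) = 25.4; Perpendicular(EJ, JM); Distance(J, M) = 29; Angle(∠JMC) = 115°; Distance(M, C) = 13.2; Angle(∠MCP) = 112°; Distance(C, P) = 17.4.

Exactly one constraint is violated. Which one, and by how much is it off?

Distance(C, P) = 17.4 — off by 5.00.

F = (0.00, 0.00) ✓; FE at 137.8° ✓; |FE| = 21.20 ✓; ∠FEJ = 96.60° ✓; |EJ| = 25.40 ✓; ∠(EJ, JM) = 90.00° ✓; |JM| = 29.00 ✓; ∠JMC = 115.0° ✓; |MC| = 13.20 ✓; ∠MCP = 112.0° ✓; |CP| = 12.40 ✗.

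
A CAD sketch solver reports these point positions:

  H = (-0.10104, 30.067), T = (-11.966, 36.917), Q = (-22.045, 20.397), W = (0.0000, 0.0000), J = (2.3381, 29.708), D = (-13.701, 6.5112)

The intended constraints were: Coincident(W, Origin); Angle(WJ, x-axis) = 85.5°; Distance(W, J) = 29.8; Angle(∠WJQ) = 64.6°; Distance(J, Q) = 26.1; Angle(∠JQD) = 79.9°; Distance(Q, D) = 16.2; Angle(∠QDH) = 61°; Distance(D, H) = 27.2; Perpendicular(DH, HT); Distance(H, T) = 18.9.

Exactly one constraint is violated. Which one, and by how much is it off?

Distance(H, T) = 18.9 — off by 5.20.

W = (0.00, 0.00) ✓; WJ at 85.50° ✓; |WJ| = 29.80 ✓; ∠WJQ = 64.60° ✓; |JQ| = 26.10 ✓; ∠JQD = 79.90° ✓; |QD| = 16.20 ✓; ∠QDH = 61.00° ✓; |DH| = 27.20 ✓; ∠(DH, HT) = 90.00° ✓; |HT| = 13.70 ✗.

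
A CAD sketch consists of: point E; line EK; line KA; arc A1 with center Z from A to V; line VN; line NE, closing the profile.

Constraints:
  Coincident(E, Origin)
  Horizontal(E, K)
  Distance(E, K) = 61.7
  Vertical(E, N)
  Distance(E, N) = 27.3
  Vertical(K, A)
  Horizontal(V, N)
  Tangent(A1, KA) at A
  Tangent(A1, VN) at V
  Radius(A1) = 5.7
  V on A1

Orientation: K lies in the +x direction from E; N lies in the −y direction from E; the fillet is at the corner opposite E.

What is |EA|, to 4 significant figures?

65.37

The virtual corner opposite E is at (61.70, -27.30). Tangency of A1 to KA means the radius ZA is perpendicular to KA and A1 meets VN tangentially, so ZV is at right angles to VN, with radius 5.7, so the center Z sits 5.7 in from both sides at Z = (56.00, -21.60). That places the tangent points at A = (61.70, -21.60) on KA and V = (56.00, -27.30) on VN. Then |EA| = |A − E| = 65.37.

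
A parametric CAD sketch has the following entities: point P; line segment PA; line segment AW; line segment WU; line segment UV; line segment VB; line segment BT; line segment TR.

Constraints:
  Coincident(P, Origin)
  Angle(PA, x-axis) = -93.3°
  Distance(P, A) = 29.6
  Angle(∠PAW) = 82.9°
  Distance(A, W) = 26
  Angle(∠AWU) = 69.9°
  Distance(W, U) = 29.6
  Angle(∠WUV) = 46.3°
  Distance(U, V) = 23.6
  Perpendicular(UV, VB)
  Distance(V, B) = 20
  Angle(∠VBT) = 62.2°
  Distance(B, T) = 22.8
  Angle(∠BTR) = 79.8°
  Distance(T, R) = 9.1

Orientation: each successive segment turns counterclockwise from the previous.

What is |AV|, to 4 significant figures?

8.550

P is at the origin; PA runs at -93.3° with length 29.6, so A = (-1.704, -29.55). ∠PAW = 82.9° gives AW at 3.800° from the x-axis; with |AW| = 26.0, W = (24.24, -27.83). ∠AWU = 69.9° gives WU at 113.9° from the x-axis; with |WU| = 29.6, U = (12.25, -0.7659). ∠WUV = 46.3° gives UV at -112.4° from the x-axis; with |UV| = 23.6, V = (3.253, -22.59). Then |AV| = |V − A| = 8.550.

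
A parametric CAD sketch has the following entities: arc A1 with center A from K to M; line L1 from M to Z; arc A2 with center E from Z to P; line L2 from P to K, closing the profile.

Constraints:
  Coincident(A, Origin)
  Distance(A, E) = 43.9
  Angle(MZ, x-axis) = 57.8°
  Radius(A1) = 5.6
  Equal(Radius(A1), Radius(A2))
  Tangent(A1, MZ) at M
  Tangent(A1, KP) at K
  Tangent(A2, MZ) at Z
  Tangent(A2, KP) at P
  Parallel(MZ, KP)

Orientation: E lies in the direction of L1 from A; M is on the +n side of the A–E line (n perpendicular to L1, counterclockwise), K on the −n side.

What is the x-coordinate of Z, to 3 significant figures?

18.7

The slot axis is L1's direction at 57.8°, so u = (cos 57.8°, sin 57.8°) = (0.533, 0.846) and n = (−sin 57.8°, cos 57.8°) = (-0.846, 0.533). A is at the origin and E lies 43.9 along u from A, so E = 43.9·u = (23.4, 37.1). Tangency of A1 to both parallel lines with radius 5.6 puts M and K at A ± 5.6·n: M = (-4.74, 2.98), K = (4.74, -2.98). Equal radii place Z and P the same way about E: Z = E + 5.6·n = (18.7, 40.1), P = E − 5.6·n = (28.1, 34.2). So Z.x = 18.7.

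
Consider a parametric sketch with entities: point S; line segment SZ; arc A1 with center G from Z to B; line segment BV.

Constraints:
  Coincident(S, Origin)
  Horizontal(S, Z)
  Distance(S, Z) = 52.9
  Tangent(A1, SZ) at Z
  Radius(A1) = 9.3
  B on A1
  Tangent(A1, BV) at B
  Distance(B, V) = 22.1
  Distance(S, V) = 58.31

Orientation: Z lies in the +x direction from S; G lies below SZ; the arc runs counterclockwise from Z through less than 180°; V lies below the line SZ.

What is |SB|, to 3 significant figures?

45.2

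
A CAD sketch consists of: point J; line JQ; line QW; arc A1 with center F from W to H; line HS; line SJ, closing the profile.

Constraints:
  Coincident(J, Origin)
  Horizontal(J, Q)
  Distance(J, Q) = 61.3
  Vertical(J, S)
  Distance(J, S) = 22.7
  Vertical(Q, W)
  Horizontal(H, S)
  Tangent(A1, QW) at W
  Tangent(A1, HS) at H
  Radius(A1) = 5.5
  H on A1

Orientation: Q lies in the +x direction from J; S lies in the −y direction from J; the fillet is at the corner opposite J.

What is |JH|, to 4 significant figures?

60.24

J is at the origin; J and Q share the same y with |JQ| = 61.3 and Q on the +x side, so Q = (61.30, 0.000). J and S share the same x with |JS| = 22.7 and S on the −y side, so S = (0.000, -22.70). The virtual corner opposite J is at (61.30, -22.70). A1 meets QW tangentially, so FW is at right angles to QW and since A1 is tangent to HS there, FH ⟂ HS, with radius 5.5, so the center F sits 5.5 in from both sides at F = (55.80, -17.20). That places the tangent points at W = (61.30, -17.20) on QW and H = (55.80, -22.70) on HS. Then |JH| = |H − J| = 60.24.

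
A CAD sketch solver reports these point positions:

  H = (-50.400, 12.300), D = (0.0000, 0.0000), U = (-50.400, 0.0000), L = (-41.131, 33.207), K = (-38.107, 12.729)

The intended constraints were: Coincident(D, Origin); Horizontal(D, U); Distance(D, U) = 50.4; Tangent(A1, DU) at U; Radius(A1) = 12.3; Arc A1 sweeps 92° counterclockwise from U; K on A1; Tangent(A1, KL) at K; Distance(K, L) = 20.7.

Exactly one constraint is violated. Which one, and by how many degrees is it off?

Tangent(A1, KL) at K — off by 6.40°.

D = (0.00, 0.00) ✓; D.y = 0.00, U.y = 0.00 ✓; |DU| = 50.40 ✓; ∠(HU, UD) = 90.00° ✓; |HU| = 12.30 ✓; bearing(H→K) − bearing(H→U) = 92.00° ✓; |HK| = 12.30 ✓; ∠(HK, KL) = 83.60° ✗; |KL| = 20.70 ✓.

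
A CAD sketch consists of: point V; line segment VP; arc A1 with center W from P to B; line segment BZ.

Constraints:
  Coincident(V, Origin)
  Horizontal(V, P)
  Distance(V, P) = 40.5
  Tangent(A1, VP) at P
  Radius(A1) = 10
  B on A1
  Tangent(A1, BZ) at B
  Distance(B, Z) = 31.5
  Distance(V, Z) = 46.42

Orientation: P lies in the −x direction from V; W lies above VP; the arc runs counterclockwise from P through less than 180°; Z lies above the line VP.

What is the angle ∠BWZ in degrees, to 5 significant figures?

72.387°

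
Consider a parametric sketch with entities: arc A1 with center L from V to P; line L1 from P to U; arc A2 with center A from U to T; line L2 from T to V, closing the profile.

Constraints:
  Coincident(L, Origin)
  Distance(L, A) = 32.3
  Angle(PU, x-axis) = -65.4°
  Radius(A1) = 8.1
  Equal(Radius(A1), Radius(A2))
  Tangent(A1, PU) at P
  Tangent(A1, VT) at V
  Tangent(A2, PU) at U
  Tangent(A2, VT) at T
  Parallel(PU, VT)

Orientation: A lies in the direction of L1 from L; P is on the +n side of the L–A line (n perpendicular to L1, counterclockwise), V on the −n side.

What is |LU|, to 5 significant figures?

33.300

The slot axis is L1's direction at -65.4°, so u = (cos -65.4°, sin -65.4°) = (0.41628, -0.90924) and n = (−sin -65.4°, cos -65.4°) = (0.90924, 0.41628). L is at the origin and A lies 32.3 along u from L, so A = 32.3·u = (13.446, -29.368). Tangency of A1 to both parallel lines with radius 8.1 puts P and V at L ± 8.1·n: P = (7.3648, 3.3719), V = (-7.3648, -3.3719). Equal radii place U and T the same way about A: U = A + 8.1·n = (20.811, -25.996), T = A − 8.1·n = (6.0811, -32.740). Then |LU| = |U − L| = 33.300.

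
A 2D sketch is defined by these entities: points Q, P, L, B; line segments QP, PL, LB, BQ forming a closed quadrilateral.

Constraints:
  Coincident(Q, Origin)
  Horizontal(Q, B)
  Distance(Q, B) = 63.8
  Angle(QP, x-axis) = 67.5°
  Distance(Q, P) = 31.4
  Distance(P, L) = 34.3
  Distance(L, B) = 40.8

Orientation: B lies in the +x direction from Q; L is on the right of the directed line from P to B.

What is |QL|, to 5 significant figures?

23.398

Checks: |PL| = 34.30 ✓; |LB| = 40.80 ✓.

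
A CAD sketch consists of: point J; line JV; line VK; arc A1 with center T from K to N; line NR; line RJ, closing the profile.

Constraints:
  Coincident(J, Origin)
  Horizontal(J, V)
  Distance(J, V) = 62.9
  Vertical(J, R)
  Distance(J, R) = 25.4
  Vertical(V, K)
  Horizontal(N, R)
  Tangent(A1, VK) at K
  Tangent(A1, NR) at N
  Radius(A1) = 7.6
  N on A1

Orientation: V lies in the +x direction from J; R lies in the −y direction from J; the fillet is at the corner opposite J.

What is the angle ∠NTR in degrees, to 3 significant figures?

82.2°

The virtual corner opposite J is at (62.9, -25.4). The tangent condition forces TK to be normal to VK and the tangent condition forces TN to be normal to NR, with radius 7.6, so the center T sits 7.6 in from both sides at T = (55.3, -17.8). That places the tangent points at K = (62.9, -17.8) on VK and N = (55.3, -25.4) on NR. Then cos ∠NTR = TN·TR / (|TN||TR|), giving 82.2°.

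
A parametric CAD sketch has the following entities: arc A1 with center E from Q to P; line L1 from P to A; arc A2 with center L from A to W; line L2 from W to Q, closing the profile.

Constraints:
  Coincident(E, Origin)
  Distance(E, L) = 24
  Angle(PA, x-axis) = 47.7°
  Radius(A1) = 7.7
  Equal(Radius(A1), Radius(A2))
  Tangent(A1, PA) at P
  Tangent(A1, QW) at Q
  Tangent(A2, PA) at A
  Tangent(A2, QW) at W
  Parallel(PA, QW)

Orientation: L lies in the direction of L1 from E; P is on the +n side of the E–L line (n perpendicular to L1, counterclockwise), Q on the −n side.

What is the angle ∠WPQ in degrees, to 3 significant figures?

57.3°

The slot axis is L1's direction at 47.7°, so u = (cos 47.7°, sin 47.7°) = (0.673, 0.740) and n = (−sin 47.7°, cos 47.7°) = (-0.740, 0.673). E is at the origin and L lies 24.0 along u from E, so L = 24.0·u = (16.2, 17.8). Tangency of A1 to both parallel lines with radius 7.7 puts P and Q at E ± 7.7·n: P = (-5.70, 5.18), Q = (5.70, -5.18). Equal radii place A and W the same way about L: A = L + 7.7·n = (10.5, 22.9), W = L − 7.7·n = (21.8, 12.6). Then cos ∠WPQ = PW·PQ / (|PW||PQ|), giving 57.3°.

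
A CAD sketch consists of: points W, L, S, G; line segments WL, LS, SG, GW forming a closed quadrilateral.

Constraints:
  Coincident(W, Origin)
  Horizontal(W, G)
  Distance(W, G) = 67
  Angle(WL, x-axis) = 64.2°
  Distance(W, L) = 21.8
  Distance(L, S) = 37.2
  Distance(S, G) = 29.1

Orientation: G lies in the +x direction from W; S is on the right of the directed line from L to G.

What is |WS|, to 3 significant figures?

38.4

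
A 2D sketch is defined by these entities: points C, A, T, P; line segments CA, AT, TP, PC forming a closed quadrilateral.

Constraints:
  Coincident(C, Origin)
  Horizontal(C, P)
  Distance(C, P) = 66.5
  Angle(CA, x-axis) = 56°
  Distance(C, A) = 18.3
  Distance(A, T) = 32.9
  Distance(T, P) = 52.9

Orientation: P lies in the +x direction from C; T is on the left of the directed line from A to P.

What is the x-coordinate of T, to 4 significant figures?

31.85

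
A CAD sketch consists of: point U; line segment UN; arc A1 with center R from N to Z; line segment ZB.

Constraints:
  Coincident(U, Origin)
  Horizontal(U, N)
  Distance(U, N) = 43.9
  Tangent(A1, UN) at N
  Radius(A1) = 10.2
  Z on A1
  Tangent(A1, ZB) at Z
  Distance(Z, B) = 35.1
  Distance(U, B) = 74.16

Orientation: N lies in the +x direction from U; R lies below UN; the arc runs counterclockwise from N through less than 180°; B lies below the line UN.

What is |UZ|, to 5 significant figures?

40.352

Checks: |RZ| = 10.20 ✓; ∠(RZ, ZB) = 90.00° ✓; |ZB| = 35.10 ✓; |UB| = 74.16 ✓.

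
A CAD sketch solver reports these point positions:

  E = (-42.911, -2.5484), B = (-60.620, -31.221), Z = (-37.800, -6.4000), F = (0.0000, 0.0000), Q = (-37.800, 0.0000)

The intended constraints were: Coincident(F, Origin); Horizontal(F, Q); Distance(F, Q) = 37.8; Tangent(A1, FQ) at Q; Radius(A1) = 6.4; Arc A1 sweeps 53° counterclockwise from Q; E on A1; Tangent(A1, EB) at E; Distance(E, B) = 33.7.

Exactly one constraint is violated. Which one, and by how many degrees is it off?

Tangent(A1, EB) at E — off by 5.30°.

F = (0.00, 0.00) ✓; F.y = 0.00, Q.y = 0.00 ✓; |FQ| = 37.80 ✓; ∠(ZQ, QF) = 90.00° ✓; |ZQ| = 6.400 ✓; bearing(Z→E) − bearing(Z→Q) = 53.00° ✓; |ZE| = 6.400 ✓; ∠(ZE, EB) = 84.70° ✗; |EB| = 33.70 ✓.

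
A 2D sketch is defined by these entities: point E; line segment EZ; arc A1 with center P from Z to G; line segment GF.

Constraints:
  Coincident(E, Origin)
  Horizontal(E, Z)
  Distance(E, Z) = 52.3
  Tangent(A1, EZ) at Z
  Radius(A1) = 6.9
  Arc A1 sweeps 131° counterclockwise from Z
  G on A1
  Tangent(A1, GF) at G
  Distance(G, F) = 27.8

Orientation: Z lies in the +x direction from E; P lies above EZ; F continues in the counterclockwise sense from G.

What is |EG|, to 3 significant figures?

58.6

E is at the origin; EZ is horizontal with |EZ| = 52.3 and Z on the +x side, so Z = (52.3, 0.00). A1 meets EZ tangentially, so PZ is at right angles to EZ, so P = Z + (0, 6.9) = (52.3, 6.90). On A1, Z sits at bearing -90° from P; a 131° counterclockwise sweep puts G at bearing 41°, so G = P + 6.9·(cos 41°, sin 41°) = (57.5, 11.4). Then |EG| = |G − E| = 58.6.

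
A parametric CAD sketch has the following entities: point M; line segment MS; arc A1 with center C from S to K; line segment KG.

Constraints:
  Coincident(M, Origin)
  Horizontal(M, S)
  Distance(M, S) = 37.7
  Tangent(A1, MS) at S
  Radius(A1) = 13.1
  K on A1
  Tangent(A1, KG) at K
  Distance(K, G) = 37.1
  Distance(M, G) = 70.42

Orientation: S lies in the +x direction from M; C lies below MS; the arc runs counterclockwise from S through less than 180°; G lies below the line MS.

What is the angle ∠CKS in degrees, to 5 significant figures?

27.170°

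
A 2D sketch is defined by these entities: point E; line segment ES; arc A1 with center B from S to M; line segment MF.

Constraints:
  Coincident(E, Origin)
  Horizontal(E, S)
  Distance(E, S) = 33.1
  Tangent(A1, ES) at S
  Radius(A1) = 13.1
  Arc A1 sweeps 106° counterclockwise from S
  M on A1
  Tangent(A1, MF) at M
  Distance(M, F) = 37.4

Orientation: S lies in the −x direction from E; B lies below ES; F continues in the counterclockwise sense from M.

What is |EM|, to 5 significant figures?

48.652

E is at the origin; ES is horizontal with |ES| = 33.1 and S on the −x side, so S = (-33.100, 0.0000). Tangency of A1 to ES means the radius BS is perpendicular to ES, so B = S + (0, -13.1) = (-33.100, -13.100). On A1, S sits at bearing 90° from B; a 106° counterclockwise sweep puts M at bearing 196°, so M = B + 13.1·(cos 196°, sin 196°) = (-45.693, -16.711). Then |EM| = |M − E| = 48.652.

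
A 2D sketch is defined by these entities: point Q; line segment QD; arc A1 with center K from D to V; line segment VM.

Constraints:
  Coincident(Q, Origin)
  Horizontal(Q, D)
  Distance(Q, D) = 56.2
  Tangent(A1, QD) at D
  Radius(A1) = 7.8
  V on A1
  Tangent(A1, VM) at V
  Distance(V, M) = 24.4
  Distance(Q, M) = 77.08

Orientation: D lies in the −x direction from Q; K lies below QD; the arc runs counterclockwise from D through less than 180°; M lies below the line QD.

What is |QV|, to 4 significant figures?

63.76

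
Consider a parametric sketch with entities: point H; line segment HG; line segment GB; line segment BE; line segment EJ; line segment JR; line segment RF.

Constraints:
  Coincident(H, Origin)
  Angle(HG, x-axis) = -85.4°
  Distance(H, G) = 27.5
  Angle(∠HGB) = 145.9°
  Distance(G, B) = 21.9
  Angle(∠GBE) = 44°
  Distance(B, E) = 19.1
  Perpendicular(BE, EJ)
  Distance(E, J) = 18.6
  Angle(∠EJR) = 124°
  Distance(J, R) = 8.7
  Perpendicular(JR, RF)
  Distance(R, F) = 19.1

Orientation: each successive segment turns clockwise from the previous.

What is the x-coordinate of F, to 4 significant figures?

-1.493

H is at the origin; HG runs at -85.4° with length 27.5, so G = (2.205, -27.41). ∠HGB = 145.9° gives GB at -119.5° from the x-axis; with |GB| = 21.9, B = (-8.579, -46.47). ∠GBE = 44.0° gives BE at 104.5° from the x-axis; with |BE| = 19.1, E = (-13.36, -27.98). BE is perpendicular to EJ, so EJ runs at 14.50°; with |EJ| = 18.6, J = (4.647, -23.32). ∠EJR = 124.0° gives JR at -41.50° from the x-axis; with |JR| = 8.7, R = (11.16, -29.09). JR is perpendicular to RF, so RF runs at -131.5°; with |RF| = 19.1, F = (-1.493, -43.39). So F.x = -1.493.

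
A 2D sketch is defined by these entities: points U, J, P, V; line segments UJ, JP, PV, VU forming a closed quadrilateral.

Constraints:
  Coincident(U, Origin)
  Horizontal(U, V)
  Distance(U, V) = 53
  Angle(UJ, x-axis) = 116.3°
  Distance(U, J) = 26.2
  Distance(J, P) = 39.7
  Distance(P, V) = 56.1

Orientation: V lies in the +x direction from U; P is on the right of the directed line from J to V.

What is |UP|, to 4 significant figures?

14.84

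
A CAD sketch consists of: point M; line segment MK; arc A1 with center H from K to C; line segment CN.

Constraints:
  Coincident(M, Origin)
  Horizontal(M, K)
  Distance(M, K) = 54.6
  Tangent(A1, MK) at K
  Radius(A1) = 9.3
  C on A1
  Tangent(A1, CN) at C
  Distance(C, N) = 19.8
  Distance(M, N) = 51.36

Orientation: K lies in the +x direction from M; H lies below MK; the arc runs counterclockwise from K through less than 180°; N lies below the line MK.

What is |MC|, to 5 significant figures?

46.103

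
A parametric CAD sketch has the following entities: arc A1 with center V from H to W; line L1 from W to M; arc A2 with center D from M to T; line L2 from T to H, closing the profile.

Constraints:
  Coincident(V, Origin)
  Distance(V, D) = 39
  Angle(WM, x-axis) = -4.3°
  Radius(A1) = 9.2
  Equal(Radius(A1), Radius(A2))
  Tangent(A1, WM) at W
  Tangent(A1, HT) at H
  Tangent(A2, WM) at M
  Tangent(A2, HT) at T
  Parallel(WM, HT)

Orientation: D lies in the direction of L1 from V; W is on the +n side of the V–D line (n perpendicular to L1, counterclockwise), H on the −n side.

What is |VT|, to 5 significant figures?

40.070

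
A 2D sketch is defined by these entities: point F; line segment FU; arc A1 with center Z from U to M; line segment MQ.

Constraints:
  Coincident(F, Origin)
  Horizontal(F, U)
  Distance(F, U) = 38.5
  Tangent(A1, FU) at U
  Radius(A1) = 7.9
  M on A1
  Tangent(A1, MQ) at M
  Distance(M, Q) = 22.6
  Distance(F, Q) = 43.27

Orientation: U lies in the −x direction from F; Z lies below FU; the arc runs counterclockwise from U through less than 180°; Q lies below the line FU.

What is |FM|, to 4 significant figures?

46.49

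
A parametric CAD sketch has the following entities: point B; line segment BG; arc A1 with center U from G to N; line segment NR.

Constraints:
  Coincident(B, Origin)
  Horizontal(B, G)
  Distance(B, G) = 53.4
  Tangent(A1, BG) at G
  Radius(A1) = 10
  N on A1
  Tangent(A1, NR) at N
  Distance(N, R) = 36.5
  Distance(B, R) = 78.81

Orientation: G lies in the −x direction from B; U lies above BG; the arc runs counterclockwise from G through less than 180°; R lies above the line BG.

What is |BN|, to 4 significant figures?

47.33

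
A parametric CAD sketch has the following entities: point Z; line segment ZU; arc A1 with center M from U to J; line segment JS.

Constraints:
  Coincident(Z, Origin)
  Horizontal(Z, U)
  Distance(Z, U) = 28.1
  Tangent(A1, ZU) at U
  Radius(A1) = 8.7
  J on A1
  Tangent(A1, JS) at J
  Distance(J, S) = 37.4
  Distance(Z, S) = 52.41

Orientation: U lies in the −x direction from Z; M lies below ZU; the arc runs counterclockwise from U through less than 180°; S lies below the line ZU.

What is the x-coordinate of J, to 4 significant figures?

-36.28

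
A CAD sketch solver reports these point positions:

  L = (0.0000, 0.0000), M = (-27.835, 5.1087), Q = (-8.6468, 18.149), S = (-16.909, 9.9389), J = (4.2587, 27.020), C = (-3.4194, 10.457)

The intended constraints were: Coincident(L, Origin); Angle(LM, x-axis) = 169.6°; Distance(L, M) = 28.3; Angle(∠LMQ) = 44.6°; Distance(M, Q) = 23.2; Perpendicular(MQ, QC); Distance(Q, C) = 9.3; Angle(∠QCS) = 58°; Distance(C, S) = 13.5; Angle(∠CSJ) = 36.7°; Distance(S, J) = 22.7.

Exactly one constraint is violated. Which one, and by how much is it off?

Distance(S, J) = 22.7 — off by 4.50.

L = (0.00, 0.00) ✓; LM at 169.6° ✓; |LM| = 28.30 ✓; ∠LMQ = 44.60° ✓; |MQ| = 23.20 ✓; ∠(MQ, QC) = 90.00° ✓; |QC| = 9.300 ✓; ∠QCS = 58.00° ✓; |CS| = 13.50 ✓; ∠CSJ = 36.70° ✓; |SJ| = 27.20 ✗.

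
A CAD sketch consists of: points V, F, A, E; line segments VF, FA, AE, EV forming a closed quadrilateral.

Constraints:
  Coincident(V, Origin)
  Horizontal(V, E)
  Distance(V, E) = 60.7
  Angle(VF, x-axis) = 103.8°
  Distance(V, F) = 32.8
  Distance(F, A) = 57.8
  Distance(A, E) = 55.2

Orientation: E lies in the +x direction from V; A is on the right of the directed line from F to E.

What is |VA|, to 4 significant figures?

25.25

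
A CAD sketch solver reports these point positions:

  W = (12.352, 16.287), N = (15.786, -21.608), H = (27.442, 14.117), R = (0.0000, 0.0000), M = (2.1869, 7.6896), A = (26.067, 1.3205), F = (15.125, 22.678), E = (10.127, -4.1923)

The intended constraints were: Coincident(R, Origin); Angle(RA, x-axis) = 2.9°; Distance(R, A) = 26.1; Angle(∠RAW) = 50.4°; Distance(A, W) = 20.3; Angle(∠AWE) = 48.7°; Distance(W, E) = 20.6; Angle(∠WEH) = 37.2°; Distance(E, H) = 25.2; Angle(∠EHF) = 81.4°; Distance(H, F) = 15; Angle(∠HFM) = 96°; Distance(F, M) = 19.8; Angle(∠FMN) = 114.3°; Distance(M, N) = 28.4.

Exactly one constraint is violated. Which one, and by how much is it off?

Distance(M, N) = 28.4 — off by 3.90.

R = (0.00, 0.00) ✓; RA at 2.900° ✓; |RA| = 26.10 ✓; ∠RAW = 50.40° ✓; |AW| = 20.30 ✓; ∠AWE = 48.70° ✓; |WE| = 20.60 ✓; ∠WEH = 37.20° ✓; |EH| = 25.20 ✓; ∠EHF = 81.40° ✓; |HF| = 15.00 ✓; ∠HFM = 96.00° ✓; |FM| = 19.80 ✓; ∠FMN = 114.3° ✓; |MN| = 32.30 ✗.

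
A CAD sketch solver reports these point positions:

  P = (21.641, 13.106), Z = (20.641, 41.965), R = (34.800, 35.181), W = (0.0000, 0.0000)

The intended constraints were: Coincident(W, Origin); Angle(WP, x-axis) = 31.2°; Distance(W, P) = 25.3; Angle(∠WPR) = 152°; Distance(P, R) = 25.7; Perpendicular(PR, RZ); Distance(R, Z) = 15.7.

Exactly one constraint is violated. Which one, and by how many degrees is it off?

Perpendicular(PR, RZ) — off by 5.20°.

W = (0.00, 0.00) ✓; WP at 31.20° ✓; |WP| = 25.30 ✓; ∠WPR = 152.0° ✓; |PR| = 25.70 ✓; ∠(PR, RZ) = 95.20° ✗; |RZ| = 15.70 ✓.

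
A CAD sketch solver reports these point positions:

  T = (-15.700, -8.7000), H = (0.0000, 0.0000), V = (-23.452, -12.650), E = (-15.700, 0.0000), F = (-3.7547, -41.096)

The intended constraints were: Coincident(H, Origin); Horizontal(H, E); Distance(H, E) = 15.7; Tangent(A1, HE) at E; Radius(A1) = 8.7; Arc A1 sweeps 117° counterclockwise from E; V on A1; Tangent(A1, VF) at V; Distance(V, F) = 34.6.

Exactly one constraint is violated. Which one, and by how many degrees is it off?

Tangent(A1, VF) at V — off by 7.70°.

H = (0.00, 0.00) ✓; H.y = 0.00, E.y = 0.00 ✓; |HE| = 15.70 ✓; ∠(TE, EH) = 90.00° ✓; |TE| = 8.700 ✓; bearing(T→V) − bearing(T→E) = 117.0° ✓; |TV| = 8.700 ✓; ∠(TV, VF) = 82.30° ✗; |VF| = 34.60 ✓.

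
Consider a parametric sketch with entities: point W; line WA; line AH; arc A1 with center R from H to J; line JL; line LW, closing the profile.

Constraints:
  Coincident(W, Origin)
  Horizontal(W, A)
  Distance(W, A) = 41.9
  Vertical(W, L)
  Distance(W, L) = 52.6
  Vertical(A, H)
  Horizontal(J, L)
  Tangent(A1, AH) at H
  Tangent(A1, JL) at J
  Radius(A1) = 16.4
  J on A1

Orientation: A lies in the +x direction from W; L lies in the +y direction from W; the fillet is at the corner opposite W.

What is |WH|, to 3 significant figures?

55.4

W is at the origin; W and A share the same y with |WA| = 41.9 and A on the +x side, so A = (41.9, 0.00). W and L share the same x with |WL| = 52.6 and L on the +y side, so L = (0.00, 52.6). The virtual corner opposite W is at (41.9, 52.6). The tangent condition forces RH to be normal to AH and A1 meets JL tangentially, so RJ is at right angles to JL, with radius 16.4, so the center R sits 16.4 in from both sides at R = (25.5, 36.2). That places the tangent points at H = (41.9, 36.2) on AH and J = (25.5, 52.6) on JL. Then |WH| = |H − W| = 55.4.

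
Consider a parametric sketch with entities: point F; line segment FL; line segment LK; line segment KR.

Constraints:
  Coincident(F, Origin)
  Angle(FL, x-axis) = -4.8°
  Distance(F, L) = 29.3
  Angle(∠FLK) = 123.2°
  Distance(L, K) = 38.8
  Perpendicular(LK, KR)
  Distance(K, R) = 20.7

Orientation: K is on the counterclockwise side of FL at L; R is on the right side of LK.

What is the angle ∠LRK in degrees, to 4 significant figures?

61.92°

∠FLK = 123.2°, so LK runs at -4.8° + (180° − 123.2°) = 52.00° from the x-axis; with |LK| = 38.8, K = L + 38.8·(cos 52.00°, sin 52.00°) = (53.08, 28.12). LK ⟂ KR; with |KR| = 20.7 on the right of LK, R = K + 20.7·(0.7880, -0.6157) = (69.40, 15.38). Then cos ∠LRK = RL·RK / (|RL||RK|), giving 61.92°.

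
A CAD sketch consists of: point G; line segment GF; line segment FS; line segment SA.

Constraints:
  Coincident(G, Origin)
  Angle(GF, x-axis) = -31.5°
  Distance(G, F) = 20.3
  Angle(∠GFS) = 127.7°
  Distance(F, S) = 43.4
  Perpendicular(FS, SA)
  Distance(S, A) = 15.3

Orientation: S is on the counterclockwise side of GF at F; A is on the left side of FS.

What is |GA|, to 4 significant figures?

55.82

G is at the origin; GF runs at -31.5° with length 20.3, so F = 20.3·(cos -31.5°, sin -31.5°) = (17.31, -10.61). ∠GFS = 127.7°, so FS runs at -31.5° + (180° − 127.7°) = 20.80° from the x-axis; with |FS| = 43.4, S = F + 43.4·(cos 20.80°, sin 20.80°) = (57.88, 4.805). FS is perpendicular to SA; with |SA| = 15.3 on the left of FS, A = S + 15.3·(-0.3551, 0.9348) = (52.45, 19.11). Then |GA| = |A − G| = 55.82.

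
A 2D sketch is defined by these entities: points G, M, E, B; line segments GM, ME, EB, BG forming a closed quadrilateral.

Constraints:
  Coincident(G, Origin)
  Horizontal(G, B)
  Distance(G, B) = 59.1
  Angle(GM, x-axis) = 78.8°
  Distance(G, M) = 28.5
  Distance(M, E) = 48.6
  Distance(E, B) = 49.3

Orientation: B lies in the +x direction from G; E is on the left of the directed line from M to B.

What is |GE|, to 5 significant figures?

69.315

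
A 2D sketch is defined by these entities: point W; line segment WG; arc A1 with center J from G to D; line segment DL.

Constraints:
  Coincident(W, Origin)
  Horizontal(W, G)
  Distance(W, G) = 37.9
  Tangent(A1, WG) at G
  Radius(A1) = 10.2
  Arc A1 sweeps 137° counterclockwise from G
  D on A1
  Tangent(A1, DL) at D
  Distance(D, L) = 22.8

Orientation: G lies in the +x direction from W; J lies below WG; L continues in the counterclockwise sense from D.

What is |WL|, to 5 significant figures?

58.055

W is at the origin; W and G share the same y with |WG| = 37.9 and G on the +x side, so G = (37.900, 0.0000). The tangent condition forces JG to be normal to WG, so J = G + (0, -10.2) = (37.900, -10.200). On A1, G sits at bearing 90° from J; a 137° counterclockwise sweep puts D at bearing 227°, so D = J + 10.2·(cos 227°, sin 227°) = (30.944, -17.660). Since A1 is tangent to DL there, JD ⟂ DL, so DL runs along (−sin 227°, cos 227°); with |DL| = 22.8, L = (47.618, -33.209). Then |WL| = |L − W| = 58.055.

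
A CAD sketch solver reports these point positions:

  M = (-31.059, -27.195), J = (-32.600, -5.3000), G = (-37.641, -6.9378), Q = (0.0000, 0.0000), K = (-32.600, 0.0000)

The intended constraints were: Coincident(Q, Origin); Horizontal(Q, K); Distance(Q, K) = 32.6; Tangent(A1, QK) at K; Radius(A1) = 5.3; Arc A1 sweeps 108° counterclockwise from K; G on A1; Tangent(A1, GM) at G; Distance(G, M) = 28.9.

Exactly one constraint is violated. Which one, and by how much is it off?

Distance(G, M) = 28.9 — off by 7.60.

Q = (0.00, 0.00) ✓; Q.y = 0.00, K.y = 0.00 ✓; |QK| = 32.60 ✓; ∠(JK, KQ) = 90.00° ✓; |JK| = 5.300 ✓; bearing(J→G) − bearing(J→K) = 108.0° ✓; |JG| = 5.300 ✓; ∠(JG, GM) = 90.00° ✓; |GM| = 21.30 ✗.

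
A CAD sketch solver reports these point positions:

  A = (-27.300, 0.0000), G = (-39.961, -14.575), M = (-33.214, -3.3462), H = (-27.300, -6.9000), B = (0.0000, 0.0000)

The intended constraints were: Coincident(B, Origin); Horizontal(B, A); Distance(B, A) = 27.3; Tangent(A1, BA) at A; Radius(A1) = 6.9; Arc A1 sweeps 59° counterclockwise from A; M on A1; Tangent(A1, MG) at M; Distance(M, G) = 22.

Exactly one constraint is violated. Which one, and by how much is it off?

Distance(M, G) = 22 — off by 8.90.

B = (0.00, 0.00) ✓; B.y = 0.00, A.y = 0.00 ✓; |BA| = 27.30 ✓; ∠(HA, AB) = 90.00° ✓; |HA| = 6.900 ✓; bearing(H→M) − bearing(H→A) = 59.00° ✓; |HM| = 6.900 ✓; ∠(HM, MG) = 90.00° ✓; |MG| = 13.10 ✗.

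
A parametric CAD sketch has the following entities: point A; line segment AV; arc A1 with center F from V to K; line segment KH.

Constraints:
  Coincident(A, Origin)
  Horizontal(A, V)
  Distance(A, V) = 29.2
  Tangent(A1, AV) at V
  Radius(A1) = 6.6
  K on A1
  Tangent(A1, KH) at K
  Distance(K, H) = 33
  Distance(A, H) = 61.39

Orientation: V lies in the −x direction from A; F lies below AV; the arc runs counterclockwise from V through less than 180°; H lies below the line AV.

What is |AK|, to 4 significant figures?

34.67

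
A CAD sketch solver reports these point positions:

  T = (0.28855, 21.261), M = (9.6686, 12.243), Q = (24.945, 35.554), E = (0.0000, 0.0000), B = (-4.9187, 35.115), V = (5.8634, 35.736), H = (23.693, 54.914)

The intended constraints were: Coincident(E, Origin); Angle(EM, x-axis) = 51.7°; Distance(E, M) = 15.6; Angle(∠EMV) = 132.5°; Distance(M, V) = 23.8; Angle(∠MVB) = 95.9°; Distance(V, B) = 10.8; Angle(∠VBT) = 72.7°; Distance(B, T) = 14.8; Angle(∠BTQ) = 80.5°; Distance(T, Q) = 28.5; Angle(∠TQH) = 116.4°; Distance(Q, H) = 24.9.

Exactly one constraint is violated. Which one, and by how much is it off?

Distance(Q, H) = 24.9 — off by 5.50.

E = (0.00, 0.00) ✓; EM at 51.70° ✓; |EM| = 15.60 ✓; ∠EMV = 132.5° ✓; |MV| = 23.80 ✓; ∠MVB = 95.90° ✓; |VB| = 10.80 ✓; ∠VBT = 72.70° ✓; |BT| = 14.80 ✓; ∠BTQ = 80.50° ✓; |TQ| = 28.50 ✓; ∠TQH = 116.4° ✓; |QH| = 19.40 ✗.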